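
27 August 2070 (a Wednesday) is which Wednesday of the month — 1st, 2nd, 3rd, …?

4th

Day 27 falls in week ⌈27/7⌉ of the month.
Days 1–7 hold the 1st Wednesday, 8–14 the 2nd, 15–21 the 3rd, 22–28 the 4th, 29–31 the 5th.
27 is in the range for the 4th.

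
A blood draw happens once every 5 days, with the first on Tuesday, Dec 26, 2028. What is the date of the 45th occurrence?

The 45th occurrence is 44 intervals after the first: 44 × 5 = 220 days after Dec 26, 2028.
Dec has 31 days — 5 days to the end of Dec leaves 215.
Jan has 31 days (184 left).
Feb has 28 days (156 left).
Mar has 31 days (125 left).
Apr has 30 days (95 left).
May has 31 days (64 left).
Jun has 30 days (34 left).
Jul has 31 days (3 left).
3 days into Aug → Aug 3, 2029.

Aug 3, 2029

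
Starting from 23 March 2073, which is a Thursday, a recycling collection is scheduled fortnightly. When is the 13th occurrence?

The 13th occurrence is 12 intervals after the first: 12 × 14 = 168 days after 23 March 2073.
March has 31 days — 8 days to the end of March leaves 160.
April has 30 days (130 left).
May has 31 days (99 left).
June has 30 days (69 left).
July has 31 days (38 left).
August has 31 days (7 left).
7 days into September → 7 September 2073.

7 September 2073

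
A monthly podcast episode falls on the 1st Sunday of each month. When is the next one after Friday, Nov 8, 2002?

Dec 1, 2002

Nov 2002 starts on a Friday, so its 1st Sunday is Nov 3, 2002 (2 days in).
That is not after Nov 8, 2002, so look at Dec 2002.
Dec 2002 starts on a Sunday, so its 1st Sunday is Dec 1, 2002.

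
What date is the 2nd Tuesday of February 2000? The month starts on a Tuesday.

February 8, 2000

February 2000 begins on a Tuesday, so the first Tuesday is February 1.
The 2nd Tuesday is 1 weeks later: 1 + 7 = 8.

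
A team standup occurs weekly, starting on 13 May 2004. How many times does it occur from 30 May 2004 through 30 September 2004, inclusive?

Occurrences land 7·i days after 13 May 2004 for i = 0, 1, 2, …
30 May 2004 is 17 days after the start; 17 ÷ 7 = 2 remainder 3; since the remainder is 3, round up to i = 3. First occurrence in the window: #4 on 3 June 2004 (3×7 = 21 days in).
30 September 2004 is 140 days after the start; 140 ÷ 7 = 20 remainder 0. Last occurrence in the window: #21 on 30 September 2004.
Occurrences #4 through #21: 18 in total.

18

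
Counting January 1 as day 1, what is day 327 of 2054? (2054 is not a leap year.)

January has 31 days (327 − 31 = 296 remain).
February has 28 days (296 − 28 = 268 remain).
March has 31 days (268 − 31 = 237 remain).
April has 30 days (237 − 30 = 207 remain).
May has 31 days (207 − 31 = 176 remain).
June has 30 days (176 − 30 = 146 remain).
July has 31 days (146 − 31 = 115 remain).
August has 31 days (115 − 31 = 84 remain).
September has 30 days (84 − 30 = 54 remain).
October has 31 days (54 − 31 = 23 remain).
23 into November → November 23.

November 23, 2054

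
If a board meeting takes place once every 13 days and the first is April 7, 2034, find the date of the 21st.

The 21st occurrence is 20 intervals after the first: 20 × 13 = 260 days after April 7, 2034.
April has 30 days — 23 days to the end of April leaves 237.
May has 31 days (206 left).
June has 30 days (176 left).
July has 31 days (145 left).
August has 31 days (114 left).
September has 30 days (84 left).
October has 31 days (53 left).
November has 30 days (23 left).
23 days into December → December 23, 2034.

December 23, 2034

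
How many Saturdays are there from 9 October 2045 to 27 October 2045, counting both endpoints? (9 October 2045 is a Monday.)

9 October 2045 is a Monday; the first Saturday on or after it is 14 October 2045 (5 days later).
From 14 October 2045 to 27 October 2045 is 27 − 14 = 13 days.
13 ÷ 7 = 1 full weeks with remainder 6, so 1 more Saturdays after the first → 2.

2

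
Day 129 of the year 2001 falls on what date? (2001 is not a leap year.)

May 9, 2001

January has 31 days (129 − 31 = 98 remain).
February has 28 days (98 − 28 = 70 remain).
March has 31 days (70 − 31 = 39 remain).
April has 30 days (39 − 30 = 9 remain).
9 into May → May 9.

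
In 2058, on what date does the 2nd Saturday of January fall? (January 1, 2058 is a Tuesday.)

January 2058 begins on a Tuesday, so the first Saturday is January 5 (4 days later).
The 2nd Saturday is 1 weeks later: 5 + 7 = 12.

12 January 2058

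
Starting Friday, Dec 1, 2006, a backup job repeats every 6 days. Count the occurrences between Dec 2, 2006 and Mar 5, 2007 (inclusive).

Occurrences land 6·i days after Dec 1, 2006 for i = 0, 1, 2, …
Dec 2, 2006 is 1 day after the start; 1 ÷ 6 = 0 remainder 1; since the remainder is 1, round up to i = 1. First occurrence in the window: #2 on Dec 7, 2006 (1×6 = 6 days in).
Mar 5, 2007 is 94 days after the start; 94 ÷ 6 = 15 remainder 4. Last occurrence in the window: #16 on Mar 1, 2007.
Occurrences #2 through #16: 15 in total.

15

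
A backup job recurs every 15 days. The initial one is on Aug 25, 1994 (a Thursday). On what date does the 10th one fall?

The 10th occurrence is 9 intervals after the first: 9 × 15 = 135 days after Aug 25, 1994.
Aug has 31 days — 6 days to the end of Aug leaves 129.
Sep has 30 days (99 left).
Oct has 31 days (68 left).
Nov has 30 days (38 left).
Dec has 31 days (7 left).
7 days into Jan → Jan 7, 1995.

Jan 7, 1995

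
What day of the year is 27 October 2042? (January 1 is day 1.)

300

Days in months before October: 31 + 28 + 31 + 30 + 31 + 30 + 31 + 31 + 30 = 273.
Plus 27 days into October → day 300.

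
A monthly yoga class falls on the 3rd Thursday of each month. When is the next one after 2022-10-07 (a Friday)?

2022-10-20

October 2022 starts on a Saturday; its first Thursday is the 6th, so the 3rd Thursday is the 20th — 2022-10-20.
2022-10-20 is after 2022-10-07, so that is the next one.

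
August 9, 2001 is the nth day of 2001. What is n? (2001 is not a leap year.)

221

Days in months before August: 31 + 28 + 31 + 30 + 31 + 30 + 31 = 212.
Plus 9 days into August → day 221.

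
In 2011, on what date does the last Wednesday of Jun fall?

Jun 29, 2011

Jun 2011 begins on a Wednesday, so the first Wednesday is Jun 1.
Jun 2011 has 30 days. Adding weeks: 1, 8, 15, 22, 29 — the last one ≤ 30 is the 29th.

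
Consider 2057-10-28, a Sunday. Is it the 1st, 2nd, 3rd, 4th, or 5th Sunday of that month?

Day 28 falls in week ⌈28/7⌉ of the month.
Days 1–7 hold the 1st Sunday, 8–14 the 2nd, 15–21 the 3rd, 22–28 the 4th, 29–31 the 5th.
28 is in the range for the 4th.

4th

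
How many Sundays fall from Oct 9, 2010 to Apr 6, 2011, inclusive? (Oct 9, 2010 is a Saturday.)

26

Oct 9, 2010 is a Saturday; the first Sunday on or after it is Oct 10, 2010 (1 day later).
From Oct 10, 2010 to Apr 6, 2011: 21 + 30 + 31 + 31 + 28 + 31 + 6 = 178 days (rest of Oct, Nov, Dec, Jan, Feb, Mar, Apr).
178 ÷ 7 = 25 full weeks with remainder 3, so 25 more Sundays after the first → 26.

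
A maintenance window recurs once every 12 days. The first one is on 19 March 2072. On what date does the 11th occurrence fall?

The 11th occurrence is 10 intervals after the first: 10 × 12 = 120 days after 19 March 2072.
March has 31 days — 12 days to the end of March leaves 108.
April has 30 days (78 left).
May has 31 days (47 left).
June has 30 days (17 left).
17 days into July → 17 July 2072.

17 July 2072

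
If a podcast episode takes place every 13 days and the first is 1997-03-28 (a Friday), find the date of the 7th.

The 7th occurrence is 6 intervals after the first: 6 × 13 = 78 days after 1997-03-28.
March has 31 days — 3 days to the end of March leaves 75.
April has 30 days (45 left).
May has 31 days (14 left).
14 days into June → 1997-06-14.

1997-06-14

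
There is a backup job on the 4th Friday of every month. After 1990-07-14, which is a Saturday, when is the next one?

July 1990 starts on a Sunday; its first Friday is the 6th, so the 4th Friday is the 27th — 1990-07-27.
1990-07-27 is after 1990-07-14, so that is the next one.

1990-07-27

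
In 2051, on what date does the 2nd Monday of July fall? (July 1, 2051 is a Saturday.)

2051-07-10

July 2051 begins on a Saturday, so the first Monday is July 3 (2 days later).
The 2nd Monday is 1 weeks later: 3 + 7 = 10.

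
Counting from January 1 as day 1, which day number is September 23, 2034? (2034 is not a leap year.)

266

Days in months before September: 31 + 28 + 31 + 30 + 31 + 30 + 31 + 31 = 243.
Plus 23 days into September → day 266.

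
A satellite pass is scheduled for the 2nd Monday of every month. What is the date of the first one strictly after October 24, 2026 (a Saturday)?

October 2026 starts on a Thursday; its first Monday is the 5th, so the 2nd Monday is the 12th — October 12, 2026.
That is not after October 24, 2026, so look at November 2026.
November 2026 starts on a Sunday; its first Monday is the 2nd, so the 2nd Monday is the 9th — November 9, 2026.

November 9, 2026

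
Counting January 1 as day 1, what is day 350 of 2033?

January has 31 days (350 − 31 = 319 remain).
February has 28 days (319 − 28 = 291 remain).
March has 31 days (291 − 31 = 260 remain).
April has 30 days (260 − 30 = 230 remain).
May has 31 days (230 − 31 = 199 remain).
June has 30 days (199 − 30 = 169 remain).
July has 31 days (169 − 31 = 138 remain).
August has 31 days (138 − 31 = 107 remain).
September has 30 days (107 − 30 = 77 remain).
October has 31 days (77 − 31 = 46 remain).
November has 30 days (46 − 30 = 16 remain).
16 into December → December 16.

December 16, 2033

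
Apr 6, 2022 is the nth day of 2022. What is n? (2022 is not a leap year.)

96

Days in months before Apr: 31 + 28 + 31 = 90.
Plus 6 days into Apr → day 96.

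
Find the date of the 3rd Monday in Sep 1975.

Sep 15, 1975

Sep 1975 begins on a Monday, so the first Monday is Sep 1.
The 3rd Monday is 2 weeks later: 1 + 14 = 15.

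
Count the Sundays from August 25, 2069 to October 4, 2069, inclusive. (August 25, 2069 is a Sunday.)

August 25, 2069 is a Sunday; the first Sunday on or after it is August 25, 2069.
From August 25, 2069 to October 4, 2069: 6 + 30 + 4 = 40 days (rest of August, September, October).
40 ÷ 7 = 5 full weeks with remainder 5, so 5 more Sundays after the first → 6.

6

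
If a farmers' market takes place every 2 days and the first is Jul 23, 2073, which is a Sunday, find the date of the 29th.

Sep 17, 2073

The 29th occurrence is 28 intervals after the first: 28 × 2 = 56 days after Jul 23, 2073.
Jul has 31 days — 8 days to the end of Jul leaves 48.
Aug has 31 days (17 left).
17 days into Sep → Sep 17, 2073.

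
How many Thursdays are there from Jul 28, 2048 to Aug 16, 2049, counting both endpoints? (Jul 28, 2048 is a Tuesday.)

Jul 28, 2048 is a Tuesday; the first Thursday on or after it is Jul 30, 2048 (2 days later).
From Jul 30, 2048 to Aug 16, 2049: 154 + 228 = 382 days (rest of 2048, to Aug 16, 2049 in 2049).
382 ÷ 7 = 54 full weeks with remainder 4, so 54 more Thursdays after the first → 55.

55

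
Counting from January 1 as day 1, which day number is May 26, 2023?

Days in months before May: 31 + 28 + 31 + 30 = 120.
Plus 26 days into May → day 146.

146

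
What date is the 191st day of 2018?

January has 31 days (191 − 31 = 160 remain).
February has 28 days (160 − 28 = 132 remain).
March has 31 days (132 − 31 = 101 remain).
April has 30 days (101 − 30 = 71 remain).
May has 31 days (71 − 31 = 40 remain).
June has 30 days (40 − 30 = 10 remain).
10 into July → July 10.

10 July 2018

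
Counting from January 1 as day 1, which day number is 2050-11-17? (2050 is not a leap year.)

Days in months before November: 31 + 28 + 31 + 30 + 31 + 30 + 31 + 31 + 30 + 31 = 304.
Plus 17 days into November → day 321.

321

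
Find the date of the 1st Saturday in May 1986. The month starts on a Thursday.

May 3, 1986

May 1986 begins on a Thursday, so the first Saturday is May 3 (2 days later).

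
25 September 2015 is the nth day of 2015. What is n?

Days in months before September: 31 + 28 + 31 + 30 + 31 + 30 + 31 + 31 = 243.
Plus 25 days into September → day 268.

268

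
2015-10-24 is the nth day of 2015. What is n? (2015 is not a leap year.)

297

Days in months before October: 31 + 28 + 31 + 30 + 31 + 30 + 31 + 31 + 30 = 273.
Plus 24 days into October → day 297.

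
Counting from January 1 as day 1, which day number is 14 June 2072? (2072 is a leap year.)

Days in months before June: 31 + 29 + 31 + 30 + 31 = 152.
Plus 14 days into June → day 166.

166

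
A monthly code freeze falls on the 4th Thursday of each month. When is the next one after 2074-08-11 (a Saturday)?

2074-08-23

August 2074 starts on a Wednesday; its first Thursday is the 2nd, so the 4th Thursday is the 23rd — 2074-08-23.
2074-08-23 is after 2074-08-11, so that is the next one.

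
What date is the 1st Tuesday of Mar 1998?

The first Tuesday of Mar 1998 is Mar 3.

Mar 3, 1998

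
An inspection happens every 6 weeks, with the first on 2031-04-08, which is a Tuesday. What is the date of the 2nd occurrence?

2031-05-20

The 2nd occurrence is 1 interval after the first: 1 × 42 = 42 days after 2031-04-08.
April has 30 days — 22 days to the end of April leaves 20.
20 days into May → 2031-05-20.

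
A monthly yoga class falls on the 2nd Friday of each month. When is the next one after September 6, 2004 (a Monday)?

September 2004 starts on a Wednesday; its first Friday is the 3rd, so the 2nd Friday is the 10th — September 10, 2004.
September 10, 2004 is after September 6, 2004, so that is the next one.

September 10, 2004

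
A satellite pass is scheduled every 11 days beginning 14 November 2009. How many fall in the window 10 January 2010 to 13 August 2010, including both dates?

Occurrences land 11·i days after 14 November 2009 for i = 0, 1, 2, …
10 January 2010 is 57 days after the start; 57 ÷ 11 = 5 remainder 2; since the remainder is 2, round up to i = 6. First occurrence in the window: #7 on 19 January 2010 (6×11 = 66 days in).
13 August 2010 is 272 days after the start; 272 ÷ 11 = 24 remainder 8. Last occurrence in the window: #25 on 5 August 2010.
Occurrences #7 through #25: 19 in total.

19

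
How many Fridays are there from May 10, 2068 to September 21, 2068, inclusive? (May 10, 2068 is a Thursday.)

May 10, 2068 is a Thursday; the first Friday on or after it is May 11, 2068 (1 day later).
From May 11, 2068 to September 21, 2068: 20 + 30 + 31 + 31 + 21 = 133 days (rest of May, June, July, August, September).
133 ÷ 7 = 19 full weeks with remainder 0, so 19 more Fridays after the first → 20.

20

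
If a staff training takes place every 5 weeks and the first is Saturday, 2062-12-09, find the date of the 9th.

2063-09-15

The 9th occurrence is 8 intervals after the first: 8 × 35 = 280 days after 2062-12-09.
December has 31 days — 22 days to the end of December leaves 258.
January has 31 days (227 left).
February has 28 days (199 left).
March has 31 days (168 left).
April has 30 days (138 left).
May has 31 days (107 left).
June has 30 days (77 left).
July has 31 days (46 left).
August has 31 days (15 left).
15 days into September → 2063-09-15.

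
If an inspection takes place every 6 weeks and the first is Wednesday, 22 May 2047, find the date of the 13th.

7 October 2048

The 13th occurrence is 12 intervals after the first: 12 × 42 = 504 days after 22 May 2047.
May has 31 days — 9 days to the end of May leaves 495.
From end of May to end of 2047 is 214 days (281 left).
January has 31 days (250 left).
February has 29 days (221 left).
March has 31 days (190 left).
April has 30 days (160 left).
May has 31 days (129 left).
June has 30 days (99 left).
July has 31 days (68 left).
August has 31 days (37 left).
September has 30 days (7 left).
7 days into October → 7 October 2048.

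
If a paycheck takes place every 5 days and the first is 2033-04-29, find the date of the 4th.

2033-05-14

The 4th occurrence is 3 intervals after the first: 3 × 5 = 15 days after 2033-04-29.
April has 30 days — 1 day to the end of April leaves 14.
14 days into May → 2033-05-14.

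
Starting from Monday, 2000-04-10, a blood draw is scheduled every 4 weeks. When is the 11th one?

The 11th occurrence is 10 intervals after the first: 10 × 28 = 280 days after 2000-04-10.
April has 30 days — 20 days to the end of April leaves 260.
May has 31 days (229 left).
June has 30 days (199 left).
July has 31 days (168 left).
August has 31 days (137 left).
September has 30 days (107 left).
October has 31 days (76 left).
November has 30 days (46 left).
December has 31 days (15 left).
15 days into January → 2001-01-15.

2001-01-15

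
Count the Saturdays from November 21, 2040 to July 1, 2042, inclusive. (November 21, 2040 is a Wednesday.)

84

November 21, 2040 is a Wednesday; the first Saturday on or after it is November 24, 2040 (3 days later).
From November 24, 2040 to July 1, 2042: 37 + 365 + 182 = 584 days (rest of 2040, 2041, to July 1, 2042 in 2042).
584 ÷ 7 = 83 full weeks with remainder 3, so 83 more Saturdays after the first → 84.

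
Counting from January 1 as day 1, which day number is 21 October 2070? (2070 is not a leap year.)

294

Days in months before October: 31 + 28 + 31 + 30 + 31 + 30 + 31 + 31 + 30 = 273.
Plus 21 days into October → day 294.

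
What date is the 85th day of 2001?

January has 31 days (85 − 31 = 54 remain).
February has 28 days (54 − 28 = 26 remain).
26 into March → March 26.

March 26, 2001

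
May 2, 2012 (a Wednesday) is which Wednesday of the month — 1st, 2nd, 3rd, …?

Day 2 falls in week ⌈2/7⌉ of the month.
Days 1–7 hold the 1st Wednesday, 8–14 the 2nd, 15–21 the 3rd, 22–28 the 4th, 29–31 the 5th.
2 is in the range for the 1st.

1st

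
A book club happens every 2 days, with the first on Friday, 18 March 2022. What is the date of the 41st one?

6 June 2022

The 41st occurrence is 40 intervals after the first: 40 × 2 = 80 days after 18 March 2022.
March has 31 days — 13 days to the end of March leaves 67.
April has 30 days (37 left).
May has 31 days (6 left).
6 days into June → 6 June 2022.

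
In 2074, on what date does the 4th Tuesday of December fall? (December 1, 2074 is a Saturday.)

25 December 2074

December 2074 begins on a Saturday, so the first Tuesday is December 4 (3 days later).
The 4th Tuesday is 3 weeks later: 4 + 21 = 25.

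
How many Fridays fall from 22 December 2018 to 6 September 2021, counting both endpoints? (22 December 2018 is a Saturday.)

22 December 2018 is a Saturday; the first Friday on or after it is 28 December 2018 (6 days later).
From 28 December 2018 to 6 September 2021: 3 + 365 + 366 + 249 = 983 days (rest of 2018, 2019, 2020, to 6 September 2021 in 2021).
983 ÷ 7 = 140 full weeks with remainder 3, so 140 more Fridays after the first → 141.

141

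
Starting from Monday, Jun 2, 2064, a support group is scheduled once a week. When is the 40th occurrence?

Mar 2, 2065

The 40th occurrence is 39 intervals after the first: 39 × 7 = 273 days after Jun 2, 2064.
Jun has 30 days — 28 days to the end of Jun leaves 245.
Jul has 31 days (214 left).
Aug has 31 days (183 left).
Sep has 30 days (153 left).
Oct has 31 days (122 left).
Nov has 30 days (92 left).
Dec has 31 days (61 left).
Jan has 31 days (30 left).
Feb has 28 days (2 left).
2 days into Mar → Mar 2, 2065.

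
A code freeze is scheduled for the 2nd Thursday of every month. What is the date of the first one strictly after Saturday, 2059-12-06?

2059-12-11

December 2059 starts on a Monday; its first Thursday is the 4th, so the 2nd Thursday is the 11th — 2059-12-11.
2059-12-11 is after 2059-12-06, so that is the next one.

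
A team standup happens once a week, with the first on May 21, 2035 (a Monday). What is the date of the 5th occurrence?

The 5th occurrence is 4 intervals after the first: 4 × 7 = 28 days after May 21, 2035.
May has 31 days — 10 days to the end of May leaves 18.
18 days into June → June 18, 2035.

June 18, 2035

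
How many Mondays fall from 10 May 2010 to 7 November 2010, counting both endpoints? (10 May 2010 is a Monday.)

10 May 2010 is a Monday; the first Monday on or after it is 10 May 2010.
From 10 May 2010 to 7 November 2010: 21 + 30 + 31 + 31 + 30 + 31 + 7 = 181 days (rest of May, June, July, August, September, October, November).
181 ÷ 7 = 25 full weeks with remainder 6, so 25 more Mondays after the first → 26.

26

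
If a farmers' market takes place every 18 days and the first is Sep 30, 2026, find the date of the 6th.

Dec 29, 2026

The 6th occurrence is 5 intervals after the first: 5 × 18 = 90 days after Sep 30, 2026.
Sep has 30 days — 0 days to the end of Sep leaves 90.
Oct has 31 days (59 left).
Nov has 30 days (29 left).
29 days into Dec → Dec 29, 2026.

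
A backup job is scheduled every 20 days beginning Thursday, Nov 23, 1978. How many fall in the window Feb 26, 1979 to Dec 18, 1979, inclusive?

Occurrences land 20·i days after Nov 23, 1978 for i = 0, 1, 2, …
Feb 26, 1979 is 95 days after the start; 95 ÷ 20 = 4 remainder 15; since the remainder is 15, round up to i = 5. First occurrence in the window: #6 on Mar 3, 1979 (5×20 = 100 days in).
Dec 18, 1979 is 390 days after the start; 390 ÷ 20 = 19 remainder 10. Last occurrence in the window: #20 on Dec 8, 1979.
Occurrences #6 through #20: 15 in total.

15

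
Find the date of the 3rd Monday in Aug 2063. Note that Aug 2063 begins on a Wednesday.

Aug 20, 2063

Aug 2063 begins on a Wednesday, so the first Monday is Aug 6 (5 days later).
The 3rd Monday is 2 weeks later: 6 + 14 = 20.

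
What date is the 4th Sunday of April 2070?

April 2070 begins on a Tuesday, so the first Sunday is April 6 (5 days later).
The 4th Sunday is 3 weeks later: 6 + 21 = 27.

2070-04-27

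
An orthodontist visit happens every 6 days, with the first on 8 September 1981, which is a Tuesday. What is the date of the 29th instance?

23 February 1982

The 29th occurrence is 28 intervals after the first: 28 × 6 = 168 days after 8 September 1981.
September has 30 days — 22 days to the end of September leaves 146.
October has 31 days (115 left).
November has 30 days (85 left).
December has 31 days (54 left).
January has 31 days (23 left).
23 days into February → 23 February 1982.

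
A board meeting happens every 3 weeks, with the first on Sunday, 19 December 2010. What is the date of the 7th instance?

24 April 2011

The 7th occurrence is 6 intervals after the first: 6 × 21 = 126 days after 19 December 2010.
December has 31 days — 12 days to the end of December leaves 114.
January has 31 days (83 left).
February has 28 days (55 left).
March has 31 days (24 left).
24 days into April → 24 April 2011.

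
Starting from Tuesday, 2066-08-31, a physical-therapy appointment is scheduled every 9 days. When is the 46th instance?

2067-10-10

The 46th occurrence is 45 intervals after the first: 45 × 9 = 405 days after 2066-08-31.
August has 31 days — 0 days to the end of August leaves 405.
From end of August to end of 2066 is 122 days (283 left).
January has 31 days (252 left).
February has 28 days (224 left).
March has 31 days (193 left).
April has 30 days (163 left).
May has 31 days (132 left).
June has 30 days (102 left).
July has 31 days (71 left).
August has 31 days (40 left).
September has 30 days (10 left).
10 days into October → 2067-10-10.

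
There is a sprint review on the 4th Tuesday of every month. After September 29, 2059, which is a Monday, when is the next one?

October 28, 2059

September 2059 starts on a Monday; its first Tuesday is the 2nd, so the 4th Tuesday is the 23rd — September 23, 2059.
That is not after September 29, 2059, so look at October 2059.
October 2059 starts on a Wednesday; its first Tuesday is the 7th, so the 4th Tuesday is the 28th — October 28, 2059.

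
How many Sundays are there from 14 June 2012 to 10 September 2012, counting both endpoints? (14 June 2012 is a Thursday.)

14 June 2012 is a Thursday; the first Sunday on or after it is 17 June 2012 (3 days later).
From 17 June 2012 to 10 September 2012: 13 + 31 + 31 + 10 = 85 days (rest of June, July, August, September).
85 ÷ 7 = 12 full weeks with remainder 1, so 12 more Sundays after the first → 13.

13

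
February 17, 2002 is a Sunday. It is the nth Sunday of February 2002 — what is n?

Day 17 falls in week ⌈17/7⌉ of the month.
Days 1–7 hold the 1st Sunday, 8–14 the 2nd, 15–21 the 3rd, 22–28 the 4th, 29–31 the 5th.
17 is in the range for the 3rd.

3rd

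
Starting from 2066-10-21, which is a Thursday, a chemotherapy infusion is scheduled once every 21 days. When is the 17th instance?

2067-09-22

The 17th occurrence is 16 intervals after the first: 16 × 21 = 336 days after 2066-10-21.
October has 31 days — 10 days to the end of October leaves 326.
November has 30 days (296 left).
December has 31 days (265 left).
January has 31 days (234 left).
February has 28 days (206 left).
March has 31 days (175 left).
April has 30 days (145 left).
May has 31 days (114 left).
June has 30 days (84 left).
July has 31 days (53 left).
August has 31 days (22 left).
22 days into September → 2067-09-22.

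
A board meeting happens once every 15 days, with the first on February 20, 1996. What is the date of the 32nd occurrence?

May 30, 1997

The 32nd occurrence is 31 intervals after the first: 31 × 15 = 465 days after February 20, 1996.
February has 29 days — 9 days to the end of February leaves 456.
From end of February to end of 1996 is 306 days (150 left).
January has 31 days (119 left).
February has 28 days (91 left).
March has 31 days (60 left).
April has 30 days (30 left).
30 days into May → May 30, 1997.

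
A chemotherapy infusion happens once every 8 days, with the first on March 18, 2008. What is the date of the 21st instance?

August 25, 2008

The 21st occurrence is 20 intervals after the first: 20 × 8 = 160 days after March 18, 2008.
March has 31 days — 13 days to the end of March leaves 147.
April has 30 days (117 left).
May has 31 days (86 left).
June has 30 days (56 left).
July has 31 days (25 left).
25 days into August → August 25, 2008.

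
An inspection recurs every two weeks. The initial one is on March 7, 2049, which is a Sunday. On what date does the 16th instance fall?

October 3, 2049

The 16th occurrence is 15 intervals after the first: 15 × 14 = 210 days after March 7, 2049.
March has 31 days — 24 days to the end of March leaves 186.
April has 30 days (156 left).
May has 31 days (125 left).
June has 30 days (95 left).
July has 31 days (64 left).
August has 31 days (33 left).
September has 30 days (3 left).
3 days into October → October 3, 2049.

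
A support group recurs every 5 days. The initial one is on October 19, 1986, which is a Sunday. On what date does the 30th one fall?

The 30th occurrence is 29 intervals after the first: 29 × 5 = 145 days after October 19, 1986.
October has 31 days — 12 days to the end of October leaves 133.
November has 30 days (103 left).
December has 31 days (72 left).
January has 31 days (41 left).
February has 28 days (13 left).
13 days into March → March 13, 1987.

March 13, 1987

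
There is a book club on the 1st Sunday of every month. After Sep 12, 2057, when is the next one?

Oct 7, 2057

Sep 2057 starts on a Saturday, so its 1st Sunday is Sep 2, 2057 (1 day in).
That is not after Sep 12, 2057, so look at Oct 2057.
Oct 2057 starts on a Monday, so its 1st Sunday is Oct 7, 2057 (6 days in).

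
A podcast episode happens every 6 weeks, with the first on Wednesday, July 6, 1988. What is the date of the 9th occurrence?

The 9th occurrence is 8 intervals after the first: 8 × 42 = 336 days after July 6, 1988.
July has 31 days — 25 days to the end of July leaves 311.
August has 31 days (280 left).
September has 30 days (250 left).
October has 31 days (219 left).
November has 30 days (189 left).
December has 31 days (158 left).
January has 31 days (127 left).
February has 28 days (99 left).
March has 31 days (68 left).
April has 30 days (38 left).
May has 31 days (7 left).
7 days into June → June 7, 1989.

June 7, 1989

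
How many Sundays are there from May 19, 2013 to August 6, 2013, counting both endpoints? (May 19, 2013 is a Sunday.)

12

May 19, 2013 is a Sunday; the first Sunday on or after it is May 19, 2013.
From May 19, 2013 to August 6, 2013: 12 + 30 + 31 + 6 = 79 days (rest of May, June, July, August).
79 ÷ 7 = 11 full weeks with remainder 2, so 11 more Sundays after the first → 12.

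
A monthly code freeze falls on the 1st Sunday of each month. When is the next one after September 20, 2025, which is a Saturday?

October 5, 2025

September 2025 starts on a Monday, so its 1st Sunday is September 7, 2025 (6 days in).
That is not after September 20, 2025, so look at October 2025.
October 2025 starts on a Wednesday, so its 1st Sunday is October 5, 2025 (4 days in).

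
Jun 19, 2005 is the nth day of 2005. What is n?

170

Days in months before Jun: 31 + 28 + 31 + 30 + 31 = 151.
Plus 19 days into Jun → day 170.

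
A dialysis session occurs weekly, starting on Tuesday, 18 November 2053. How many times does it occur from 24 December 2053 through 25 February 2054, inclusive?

Occurrences land 7·i days after 18 November 2053 for i = 0, 1, 2, …
24 December 2053 is 36 days after the start; 36 ÷ 7 = 5 remainder 1; since the remainder is 1, round up to i = 6. First occurrence in the window: #7 on 30 December 2053 (6×7 = 42 days in).
25 February 2054 is 99 days after the start; 99 ÷ 7 = 14 remainder 1. Last occurrence in the window: #15 on 24 February 2054.
Occurrences #7 through #15: 9 in total.

9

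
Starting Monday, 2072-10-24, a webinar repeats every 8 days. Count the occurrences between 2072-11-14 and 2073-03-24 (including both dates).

16

Occurrences land 8·i days after 2072-10-24 for i = 0, 1, 2, …
2072-11-14 is 21 days after the start; 21 ÷ 8 = 2 remainder 5; since the remainder is 5, round up to i = 3. First occurrence in the window: #4 on 2072-11-17 (3×8 = 24 days in).
2073-03-24 is 151 days after the start; 151 ÷ 8 = 18 remainder 7. Last occurrence in the window: #19 on 2073-03-17.
Occurrences #4 through #19: 16 in total.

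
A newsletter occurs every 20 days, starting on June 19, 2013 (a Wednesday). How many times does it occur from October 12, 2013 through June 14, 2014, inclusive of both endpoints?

Occurrences land 20·i days after June 19, 2013 for i = 0, 1, 2, …
October 12, 2013 is 115 days after the start; 115 ÷ 20 = 5 remainder 15; since the remainder is 15, round up to i = 6. First occurrence in the window: #7 on October 17, 2013 (6×20 = 120 days in).
June 14, 2014 is 360 days after the start; 360 ÷ 20 = 18 remainder 0. Last occurrence in the window: #19 on June 14, 2014.
Occurrences #7 through #19: 13 in total.

13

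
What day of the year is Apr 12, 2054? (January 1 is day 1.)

102

Days in months before Apr: 31 + 28 + 31 = 90.
Plus 12 days into Apr → day 102.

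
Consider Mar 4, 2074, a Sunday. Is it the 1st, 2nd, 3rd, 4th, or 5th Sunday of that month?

Day 4 falls in week ⌈4/7⌉ of the month.
Days 1–7 hold the 1st Sunday, 8–14 the 2nd, 15–21 the 3rd, 22–28 the 4th, 29–31 the 5th.
4 is in the range for the 1st.

1st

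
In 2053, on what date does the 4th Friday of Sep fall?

Sep 26, 2053

The first Friday of Sep 2053 is Sep 5.
The 4th Friday is 3 weeks later: 5 + 21 = 26.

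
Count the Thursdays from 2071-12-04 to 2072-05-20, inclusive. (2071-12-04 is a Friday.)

2071-12-04 is a Friday; the first Thursday on or after it is 2071-12-10 (6 days later).
From 2071-12-10 to 2072-05-20: 21 + 31 + 29 + 31 + 30 + 20 = 162 days (rest of December, January, February, March, April, May).
162 ÷ 7 = 23 full weeks with remainder 1, so 23 more Thursdays after the first → 24.

24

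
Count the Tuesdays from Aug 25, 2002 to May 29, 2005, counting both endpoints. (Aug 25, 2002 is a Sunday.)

144

Aug 25, 2002 is a Sunday; the first Tuesday on or after it is Aug 27, 2002 (2 days later).
From Aug 27, 2002 to May 29, 2005: 126 + 365 + 366 + 149 = 1006 days (rest of 2002, 2003, 2004, to May 29, 2005 in 2005).
1006 ÷ 7 = 143 full weeks with remainder 5, so 143 more Tuesdays after the first → 144.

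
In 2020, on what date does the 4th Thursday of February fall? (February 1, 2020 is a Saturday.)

February 2020 begins on a Saturday, so the first Thursday is February 6 (5 days later).
The 4th Thursday is 3 weeks later: 6 + 21 = 27.

February 27, 2020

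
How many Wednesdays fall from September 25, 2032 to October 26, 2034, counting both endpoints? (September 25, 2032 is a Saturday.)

September 25, 2032 is a Saturday; the first Wednesday on or after it is September 29, 2032 (4 days later).
From September 29, 2032 to October 26, 2034: 93 + 365 + 299 = 757 days (rest of 2032, 2033, to October 26, 2034 in 2034).
757 ÷ 7 = 108 full weeks with remainder 1, so 108 more Wednesdays after the first → 109.

109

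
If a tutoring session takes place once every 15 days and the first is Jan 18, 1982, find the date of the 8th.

The 8th occurrence is 7 intervals after the first: 7 × 15 = 105 days after Jan 18, 1982.
Jan has 31 days — 13 days to the end of Jan leaves 92.
Feb has 28 days (64 left).
Mar has 31 days (33 left).
Apr has 30 days (3 left).
3 days into May → May 3, 1982.

May 3, 1982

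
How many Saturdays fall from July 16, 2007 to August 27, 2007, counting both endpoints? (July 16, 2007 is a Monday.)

July 16, 2007 is a Monday; the first Saturday on or after it is July 21, 2007 (5 days later).
From July 21, 2007 to August 27, 2007: 10 + 27 = 37 days (rest of July, August).
37 ÷ 7 = 5 full weeks with remainder 2, so 5 more Saturdays after the first → 6.

6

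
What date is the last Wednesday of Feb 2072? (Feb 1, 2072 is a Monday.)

Feb 24, 2072

Feb 2072 begins on a Monday, so the first Wednesday is Feb 3 (2 days later).
Feb 2072 has 29 days. Adding weeks: 3, 10, 17, 24 — the last one ≤ 29 is the 24th.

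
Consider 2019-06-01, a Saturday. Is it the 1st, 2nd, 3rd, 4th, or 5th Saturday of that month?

Day 1 falls in week ⌈1/7⌉ of the month.
Days 1–7 hold the 1st Saturday, 8–14 the 2nd, 15–21 the 3rd, 22–28 the 4th, 29–31 the 5th.
1 is in the range for the 1st.

1st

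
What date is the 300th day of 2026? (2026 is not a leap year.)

Oct 27, 2026

Jan has 31 days (300 − 31 = 269 remain).
Feb has 28 days (269 − 28 = 241 remain).
Mar has 31 days (241 − 31 = 210 remain).
Apr has 30 days (210 − 30 = 180 remain).
May has 31 days (180 − 31 = 149 remain).
Jun has 30 days (149 − 30 = 119 remain).
Jul has 31 days (119 − 31 = 88 remain).
Aug has 31 days (88 − 31 = 57 remain).
Sep has 30 days (57 − 30 = 27 remain).
27 into Oct → Oct 27.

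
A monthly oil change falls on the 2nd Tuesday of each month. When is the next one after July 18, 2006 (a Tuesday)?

July 2006 starts on a Saturday; its first Tuesday is the 4th, so the 2nd Tuesday is the 11th — July 11, 2006.
That is not after July 18, 2006, so look at August 2006.
August 2006 starts on a Tuesday; its first Tuesday is the 1st, so the 2nd Tuesday is the 8th — August 8, 2006.

August 8, 2006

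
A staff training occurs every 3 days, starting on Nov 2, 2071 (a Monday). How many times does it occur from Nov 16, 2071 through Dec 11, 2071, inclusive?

9

Occurrences land 3·i days after Nov 2, 2071 for i = 0, 1, 2, …
Nov 16, 2071 is 14 days after the start; 14 ÷ 3 = 4 remainder 2; since the remainder is 2, round up to i = 5. First occurrence in the window: #6 on Nov 17, 2071 (5×3 = 15 days in).
Dec 11, 2071 is 39 days after the start; 39 ÷ 3 = 13 remainder 0. Last occurrence in the window: #14 on Dec 11, 2071.
Occurrences #6 through #14: 9 in total.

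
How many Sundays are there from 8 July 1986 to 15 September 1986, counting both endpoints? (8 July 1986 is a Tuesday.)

8 July 1986 is a Tuesday; the first Sunday on or after it is 13 July 1986 (5 days later).
From 13 July 1986 to 15 September 1986: 18 + 31 + 15 = 64 days (rest of July, August, September).
64 ÷ 7 = 9 full weeks with remainder 1, so 9 more Sundays after the first → 10.

10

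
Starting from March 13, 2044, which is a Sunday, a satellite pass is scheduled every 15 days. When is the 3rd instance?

April 12, 2044

The 3rd occurrence is 2 intervals after the first: 2 × 15 = 30 days after March 13, 2044.
March has 31 days — 18 days to the end of March leaves 12.
12 days into April → April 12, 2044.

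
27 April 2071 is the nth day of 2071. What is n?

Days in months before April: 31 + 28 + 31 = 90.
Plus 27 days into April → day 117.

117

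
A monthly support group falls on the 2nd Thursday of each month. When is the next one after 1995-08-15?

1995-09-14

August 1995 starts on a Tuesday; its first Thursday is the 3rd, so the 2nd Thursday is the 10th — 1995-08-10.
That is not after 1995-08-15, so look at September 1995.
September 1995 starts on a Friday; its first Thursday is the 7th, so the 2nd Thursday is the 14th — 1995-09-14.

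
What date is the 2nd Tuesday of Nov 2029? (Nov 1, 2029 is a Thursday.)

Nov 2029 begins on a Thursday, so the first Tuesday is Nov 6 (5 days later).
The 2nd Tuesday is 1 weeks later: 6 + 7 = 13.

Nov 13, 2029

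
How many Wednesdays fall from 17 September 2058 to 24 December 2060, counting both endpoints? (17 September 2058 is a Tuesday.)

119

17 September 2058 is a Tuesday; the first Wednesday on or after it is 18 September 2058 (1 day later).
From 18 September 2058 to 24 December 2060: 104 + 365 + 359 = 828 days (rest of 2058, 2059, to 24 December 2060 in 2060).
828 ÷ 7 = 118 full weeks with remainder 2, so 118 more Wednesdays after the first → 119.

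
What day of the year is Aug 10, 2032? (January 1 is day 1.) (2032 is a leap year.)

223

Days in months before Aug: 31 + 29 + 31 + 30 + 31 + 30 + 31 = 213.
Plus 10 days into Aug → day 223.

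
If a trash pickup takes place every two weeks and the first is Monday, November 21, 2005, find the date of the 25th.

October 23, 2006

The 25th occurrence is 24 intervals after the first: 24 × 14 = 336 days after November 21, 2005.
November has 30 days — 9 days to the end of November leaves 327.
December has 31 days (296 left).
January has 31 days (265 left).
February has 28 days (237 left).
March has 31 days (206 left).
April has 30 days (176 left).
May has 31 days (145 left).
June has 30 days (115 left).
July has 31 days (84 left).
August has 31 days (53 left).
September has 30 days (23 left).
23 days into October → October 23, 2006.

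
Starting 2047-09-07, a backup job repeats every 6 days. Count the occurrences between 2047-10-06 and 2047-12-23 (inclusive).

Occurrences land 6·i days after 2047-09-07 for i = 0, 1, 2, …
2047-10-06 is 29 days after the start; 29 ÷ 6 = 4 remainder 5; since the remainder is 5, round up to i = 5. First occurrence in the window: #6 on 2047-10-07 (5×6 = 30 days in).
2047-12-23 is 107 days after the start; 107 ÷ 6 = 17 remainder 5. Last occurrence in the window: #18 on 2047-12-18.
Occurrences #6 through #18: 13 in total.

13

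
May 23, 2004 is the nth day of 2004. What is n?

Days in months before May: 31 + 29 + 31 + 30 = 121.
Plus 23 days into May → day 144.

144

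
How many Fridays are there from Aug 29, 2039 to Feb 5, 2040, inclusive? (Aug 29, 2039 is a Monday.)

23

Aug 29, 2039 is a Monday; the first Friday on or after it is Sep 2, 2039 (4 days later).
From Sep 2, 2039 to Feb 5, 2040: 28 + 31 + 30 + 31 + 31 + 5 = 156 days (rest of Sep, Oct, Nov, Dec, Jan, Feb).
156 ÷ 7 = 22 full weeks with remainder 2, so 22 more Fridays after the first → 23.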